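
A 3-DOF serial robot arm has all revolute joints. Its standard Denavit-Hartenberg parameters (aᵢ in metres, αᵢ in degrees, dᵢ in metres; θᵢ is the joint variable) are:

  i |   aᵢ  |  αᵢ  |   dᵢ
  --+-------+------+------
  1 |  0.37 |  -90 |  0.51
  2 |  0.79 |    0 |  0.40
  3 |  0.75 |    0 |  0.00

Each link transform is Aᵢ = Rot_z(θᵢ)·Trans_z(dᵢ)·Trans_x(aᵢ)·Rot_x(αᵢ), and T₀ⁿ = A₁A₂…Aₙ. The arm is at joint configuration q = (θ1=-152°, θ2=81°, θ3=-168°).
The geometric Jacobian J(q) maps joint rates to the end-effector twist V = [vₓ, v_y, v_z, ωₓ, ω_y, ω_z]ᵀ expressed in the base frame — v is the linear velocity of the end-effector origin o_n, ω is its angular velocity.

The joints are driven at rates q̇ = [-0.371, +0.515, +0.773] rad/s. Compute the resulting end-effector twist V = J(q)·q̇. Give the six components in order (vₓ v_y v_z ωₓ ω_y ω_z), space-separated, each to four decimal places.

-0.7208 -0.1594 -0.1142 0.6047 -1.1372 -0.3710

o_n = [-0.2827, -0.6033, 0.4787]
J₁: ẑ×o_n = [0.6033, -0.2827, 0.0000], ω = ẑ
J2: z=[0.4695, -0.8829, 0.0000] o=[-0.3267, -0.1737, 0.5100] → [0.0276, 0.0147, -0.1628, 0.4695, -0.8829, 0.0000]
J3: z=[0.4695, -0.8829, 0.0000] o=[-0.2480, -0.5849, -0.2703] → [-0.6613, -0.3516, -0.0393, 0.4695, -0.8829, 0.0000]
V = J·q̇ = [-0.7208, -0.1594, -0.1142, 0.6047, -1.1372, -0.3710]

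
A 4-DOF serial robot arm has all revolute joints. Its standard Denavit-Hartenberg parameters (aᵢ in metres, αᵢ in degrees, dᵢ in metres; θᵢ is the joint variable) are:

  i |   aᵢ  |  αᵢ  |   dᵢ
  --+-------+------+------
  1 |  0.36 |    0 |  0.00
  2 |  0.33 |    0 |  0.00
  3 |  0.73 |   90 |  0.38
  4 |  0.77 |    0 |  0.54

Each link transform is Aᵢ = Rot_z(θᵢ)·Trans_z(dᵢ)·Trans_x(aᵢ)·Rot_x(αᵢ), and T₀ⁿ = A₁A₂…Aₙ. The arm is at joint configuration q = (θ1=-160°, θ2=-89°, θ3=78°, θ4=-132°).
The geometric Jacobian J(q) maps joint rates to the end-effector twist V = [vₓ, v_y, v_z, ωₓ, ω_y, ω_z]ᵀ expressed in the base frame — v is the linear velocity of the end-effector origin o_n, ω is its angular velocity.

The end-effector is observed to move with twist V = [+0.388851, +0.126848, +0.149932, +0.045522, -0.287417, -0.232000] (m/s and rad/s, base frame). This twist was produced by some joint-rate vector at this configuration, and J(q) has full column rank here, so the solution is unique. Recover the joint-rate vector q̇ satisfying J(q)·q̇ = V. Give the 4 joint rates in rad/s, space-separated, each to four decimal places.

o_n = [-0.7532, 0.6847, -0.1922]
J₁: ẑ×o_n = [-0.6847, -0.7532, 0.0000], ω = ẑ
J2: z=[0.0000, 0.0000, 1.0000] o=[-0.3383, -0.1231, 0.0000] → [-0.8078, -0.4149, 0.0000, 0.0000, 0.0000, 1.0000]
J3: z=[0.0000, 0.0000, 1.0000] o=[-0.4566, 0.1850, 0.0000] → [-0.4998, -0.2966, 0.0000, 0.0000, 0.0000, 1.0000]
J4: z=[-0.1564, 0.9877, 0.0000] o=[-1.1776, 0.0708, 0.3800] → [-0.5652, -0.0895, -0.5152, -0.1564, 0.9877, 0.0000]
q̇ = J⁺·V = [0.0250, -0.3670, 0.1100, -0.2910]

0.0250 -0.3670 0.1100 -0.2910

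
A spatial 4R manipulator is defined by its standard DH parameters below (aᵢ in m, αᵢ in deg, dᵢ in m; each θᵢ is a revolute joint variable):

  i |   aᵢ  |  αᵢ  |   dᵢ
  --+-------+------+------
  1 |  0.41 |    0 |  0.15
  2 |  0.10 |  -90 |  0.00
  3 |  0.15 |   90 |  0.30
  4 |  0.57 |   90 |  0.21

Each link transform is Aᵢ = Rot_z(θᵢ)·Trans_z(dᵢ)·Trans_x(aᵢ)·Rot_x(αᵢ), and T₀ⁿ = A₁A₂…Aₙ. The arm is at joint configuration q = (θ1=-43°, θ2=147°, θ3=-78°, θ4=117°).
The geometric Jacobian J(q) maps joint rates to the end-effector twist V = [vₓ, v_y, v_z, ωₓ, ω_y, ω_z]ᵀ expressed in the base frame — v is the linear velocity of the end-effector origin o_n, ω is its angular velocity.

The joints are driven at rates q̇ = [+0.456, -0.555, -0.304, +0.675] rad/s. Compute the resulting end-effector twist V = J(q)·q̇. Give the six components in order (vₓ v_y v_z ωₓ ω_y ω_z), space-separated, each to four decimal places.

o_n = [-0.4530, -0.5993, 0.0873]
J₁: ẑ×o_n = [0.5993, -0.4530, 0.0000], ω = ẑ
J2: z=[0.0000, 0.0000, 1.0000] o=[0.2999, -0.2796, 0.1500] → [0.3197, -0.7529, 0.0000, 0.0000, 0.0000, 1.0000]
J3: z=[-0.9703, -0.2419, 0.0000] o=[0.2757, -0.1826, 0.1500] → [0.0152, -0.0609, 0.2280, -0.9703, -0.2419, 0.0000]
J4: z=[0.2366, -0.9491, 0.2079] o=[-0.0230, -0.2249, 0.2967] → [0.2766, -0.0399, -0.4968, 0.2366, -0.9491, 0.2079]
V = J·q̇ = [0.2780, 0.2029, -0.4046, 0.4547, -0.5671, 0.0413]

0.2780 0.2029 -0.4046 0.4547 -0.5671 0.0413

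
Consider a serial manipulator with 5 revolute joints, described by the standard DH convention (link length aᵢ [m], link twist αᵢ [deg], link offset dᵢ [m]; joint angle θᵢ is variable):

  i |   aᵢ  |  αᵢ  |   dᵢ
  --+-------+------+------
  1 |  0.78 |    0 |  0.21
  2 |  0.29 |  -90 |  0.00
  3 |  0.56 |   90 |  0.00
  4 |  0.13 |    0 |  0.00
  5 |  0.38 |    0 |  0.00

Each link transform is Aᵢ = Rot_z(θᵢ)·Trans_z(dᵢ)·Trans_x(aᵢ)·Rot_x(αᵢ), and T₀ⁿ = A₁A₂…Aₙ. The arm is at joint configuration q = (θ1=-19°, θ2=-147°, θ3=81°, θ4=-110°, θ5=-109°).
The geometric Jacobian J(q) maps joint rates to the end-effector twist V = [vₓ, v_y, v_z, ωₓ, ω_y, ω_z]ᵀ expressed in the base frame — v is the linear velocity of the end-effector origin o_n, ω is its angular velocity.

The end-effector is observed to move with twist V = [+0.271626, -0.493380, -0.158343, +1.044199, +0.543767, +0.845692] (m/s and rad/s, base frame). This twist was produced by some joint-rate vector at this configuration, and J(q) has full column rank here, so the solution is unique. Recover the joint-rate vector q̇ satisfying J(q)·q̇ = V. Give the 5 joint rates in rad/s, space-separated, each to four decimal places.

o_n = [0.4510, -0.4459, -0.0075]
J₁: ẑ×o_n = [0.4459, 0.4510, -0.0000], ω = ẑ
J2: z=[0.0000, 0.0000, 1.0000] o=[0.7375, -0.2539, 0.2100] → [0.1920, -0.2865, 0.0000, 0.0000, 0.0000, 1.0000]
J3: z=[0.2419, -0.9703, 0.0000] o=[0.4561, -0.3241, 0.2100] → [0.2110, 0.0526, -0.0345, 0.2419, -0.9703, 0.0000]
J4: z=[-0.9583, -0.2389, 0.1564] o=[0.3711, -0.3453, -0.3431] → [-0.0644, 0.3341, 0.1155, -0.9583, -0.2389, 0.1564]
J5: z=[-0.9583, -0.2389, 0.1564] o=[0.3483, -0.2251, -0.2992] → [-0.0351, 0.2956, 0.2362, -0.9583, -0.2389, 0.1564]
q̇ = J⁺·V = [0.2600, 0.7670, -0.2750, -0.8780, -0.2810]

0.2600 0.7670 -0.2750 -0.8780 -0.2810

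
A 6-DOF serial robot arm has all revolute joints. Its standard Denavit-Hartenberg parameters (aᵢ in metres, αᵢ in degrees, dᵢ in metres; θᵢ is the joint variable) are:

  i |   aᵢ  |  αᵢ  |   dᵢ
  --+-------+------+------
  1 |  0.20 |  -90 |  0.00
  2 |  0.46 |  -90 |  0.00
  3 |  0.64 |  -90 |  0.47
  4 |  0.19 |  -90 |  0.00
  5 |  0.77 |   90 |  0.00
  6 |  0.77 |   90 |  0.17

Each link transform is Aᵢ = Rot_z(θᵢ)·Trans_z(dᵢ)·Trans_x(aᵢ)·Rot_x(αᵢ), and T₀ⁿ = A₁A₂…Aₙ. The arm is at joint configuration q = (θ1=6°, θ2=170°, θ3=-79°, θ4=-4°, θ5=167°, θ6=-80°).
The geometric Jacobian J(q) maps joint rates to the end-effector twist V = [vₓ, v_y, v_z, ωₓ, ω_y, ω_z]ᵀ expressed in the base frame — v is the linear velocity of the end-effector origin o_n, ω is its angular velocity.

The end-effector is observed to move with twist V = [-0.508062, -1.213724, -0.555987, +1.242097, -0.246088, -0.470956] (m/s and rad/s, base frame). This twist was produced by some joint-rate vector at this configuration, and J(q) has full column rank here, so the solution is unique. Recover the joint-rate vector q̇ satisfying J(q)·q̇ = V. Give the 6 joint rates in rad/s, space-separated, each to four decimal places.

o_n = [-0.0898, -0.0014, 1.1481]
J₁: ẑ×o_n = [0.0014, -0.0898, 0.0000], ω = ẑ
J2: z=[-0.1045, 0.9945, 0.0000] o=[0.1989, 0.0209, 0.0000] → [1.1418, 0.1200, 0.2895, -0.1045, 0.9945, 0.0000]
J3: z=[-0.1727, -0.0182, 0.9848] o=[-0.2516, -0.0264, -0.0799] → [-0.0469, 0.3714, -0.0014, -0.1727, -0.0182, 0.9848]
J4: z=[-0.9415, -0.2908, -0.1705] o=[-0.5181, 0.5773, 0.3618] → [-0.3273, 0.6673, 0.6694, -0.9415, -0.2908, -0.1705]
J5: z=[0.1521, 0.0848, -0.9847] o=[-0.5752, 0.7583, 0.3685] → [-0.6820, -0.5966, -0.1567, 0.1521, 0.0848, -0.9847]
J6: z=[0.8497, 0.4977, 0.1741] o=[-0.1864, 0.0937, 0.3713] → [0.4032, -0.6432, -0.1289, 0.8497, 0.4977, 0.1741]
q̇ = J⁺·V = [0.1800, -0.7910, -0.7400, -0.2940, 0.1250, 0.8660]

0.1800 -0.7910 -0.7400 -0.2940 0.1250 0.8660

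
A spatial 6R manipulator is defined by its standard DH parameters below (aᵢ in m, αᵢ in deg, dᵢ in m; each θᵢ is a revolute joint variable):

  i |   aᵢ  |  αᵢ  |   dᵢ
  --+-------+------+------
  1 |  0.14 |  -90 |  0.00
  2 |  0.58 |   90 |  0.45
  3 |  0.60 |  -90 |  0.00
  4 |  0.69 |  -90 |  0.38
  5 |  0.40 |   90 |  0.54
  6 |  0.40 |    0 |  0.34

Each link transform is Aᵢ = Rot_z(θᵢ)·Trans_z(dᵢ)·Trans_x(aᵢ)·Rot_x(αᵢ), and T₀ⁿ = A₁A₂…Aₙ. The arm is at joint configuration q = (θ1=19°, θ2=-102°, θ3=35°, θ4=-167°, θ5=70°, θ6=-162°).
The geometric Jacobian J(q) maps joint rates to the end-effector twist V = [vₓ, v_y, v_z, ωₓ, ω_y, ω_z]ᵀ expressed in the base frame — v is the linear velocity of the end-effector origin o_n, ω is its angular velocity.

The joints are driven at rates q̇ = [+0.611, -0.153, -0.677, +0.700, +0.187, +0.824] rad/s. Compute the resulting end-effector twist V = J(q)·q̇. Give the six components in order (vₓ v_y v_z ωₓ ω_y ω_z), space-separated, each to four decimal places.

-0.8197 -0.1716 0.3259 0.4429 0.4092 -0.4440

o_n = [-0.6853, 0.4741, -0.0702]
J₁: ẑ×o_n = [-0.4741, -0.6853, 0.0000], ω = ẑ
J2: z=[-0.3256, 0.9455, 0.0000] o=[0.1324, 0.0456, 0.0000] → [-0.0664, -0.0229, 0.6336, -0.3256, 0.9455, 0.0000]
J3: z=[-0.9249, -0.3185, -0.2079] o=[-0.1282, 0.4318, 0.5673] → [0.2118, -0.4738, -0.2166, -0.9249, -0.3185, -0.2079]
J4: z=[-0.1539, 0.8133, -0.5610] o=[-0.3368, 0.7239, 1.0481] → [-1.0497, 0.0233, 0.3219, -0.1539, 0.8133, -0.5610]
J5: z=[-0.9794, -0.2008, -0.0223] o=[-0.3051, 0.6562, 0.2639] → [0.0630, -0.3188, 0.1020, -0.9794, -0.2008, -0.0223]
J6: z=[0.0703, -0.2349, -0.9695] o=[-0.7582, 0.1674, 0.3495] → [0.3960, -0.0412, 0.0387, 0.0703, -0.2349, -0.9695]
V = J·q̇ = [-0.8197, -0.1716, 0.3259, 0.4429, 0.4092, -0.4440]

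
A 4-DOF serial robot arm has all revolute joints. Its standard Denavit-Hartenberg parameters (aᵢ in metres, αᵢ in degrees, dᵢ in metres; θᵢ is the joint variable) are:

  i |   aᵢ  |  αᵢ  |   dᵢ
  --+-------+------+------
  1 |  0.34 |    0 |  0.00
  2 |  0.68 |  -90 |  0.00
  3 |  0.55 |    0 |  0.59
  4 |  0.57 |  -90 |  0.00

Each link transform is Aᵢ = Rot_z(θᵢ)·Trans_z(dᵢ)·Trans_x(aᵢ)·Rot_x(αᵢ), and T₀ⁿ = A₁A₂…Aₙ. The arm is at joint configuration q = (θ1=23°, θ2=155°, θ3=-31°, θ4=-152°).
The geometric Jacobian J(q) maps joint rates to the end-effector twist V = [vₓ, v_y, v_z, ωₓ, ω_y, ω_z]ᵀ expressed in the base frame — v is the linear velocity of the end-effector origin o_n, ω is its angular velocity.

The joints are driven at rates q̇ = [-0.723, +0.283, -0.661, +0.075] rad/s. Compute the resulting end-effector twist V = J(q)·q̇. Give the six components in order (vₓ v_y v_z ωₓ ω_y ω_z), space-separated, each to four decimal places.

0.0152 0.0329 -0.0219 0.0205 0.5856 -0.4400

o_n = [-0.2895, -0.4365, 0.2534]
J₁: ẑ×o_n = [0.4365, -0.2895, 0.0000], ω = ẑ
J2: z=[0.0000, 0.0000, 1.0000] o=[0.3130, 0.1328, 0.0000] → [0.5693, -0.6025, 0.0000, 0.0000, 0.0000, 1.0000]
J3: z=[-0.0349, -0.9994, 0.0000] o=[-0.3666, 0.1566, 0.0000] → [-0.2533, 0.0088, 0.0978, -0.0349, -0.9994, 0.0000]
J4: z=[-0.0349, -0.9994, 0.0000] o=[-0.8584, -0.4166, 0.2833] → [0.0298, -0.0010, 0.5692, -0.0349, -0.9994, 0.0000]
V = J·q̇ = [0.0152, 0.0329, -0.0219, 0.0205, 0.5856, -0.4400]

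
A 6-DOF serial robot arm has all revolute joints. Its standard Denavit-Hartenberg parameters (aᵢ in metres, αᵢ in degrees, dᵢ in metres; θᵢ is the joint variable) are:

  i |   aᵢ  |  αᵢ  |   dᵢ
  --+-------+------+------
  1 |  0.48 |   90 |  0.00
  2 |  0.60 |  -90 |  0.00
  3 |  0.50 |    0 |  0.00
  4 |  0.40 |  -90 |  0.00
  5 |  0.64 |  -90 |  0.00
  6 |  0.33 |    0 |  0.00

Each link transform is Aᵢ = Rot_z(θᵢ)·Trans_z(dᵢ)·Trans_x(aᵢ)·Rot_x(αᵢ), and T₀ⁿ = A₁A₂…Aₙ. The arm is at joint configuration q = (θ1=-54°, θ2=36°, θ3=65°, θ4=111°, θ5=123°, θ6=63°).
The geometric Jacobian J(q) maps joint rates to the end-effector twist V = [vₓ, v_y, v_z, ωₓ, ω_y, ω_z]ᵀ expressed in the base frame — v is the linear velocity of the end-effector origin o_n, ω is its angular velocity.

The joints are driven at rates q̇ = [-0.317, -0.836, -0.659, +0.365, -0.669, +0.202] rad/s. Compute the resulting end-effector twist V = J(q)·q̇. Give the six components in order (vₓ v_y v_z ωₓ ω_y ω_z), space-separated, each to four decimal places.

o_n = [1.5231, -0.8299, -0.0293]
J₁: ẑ×o_n = [0.8299, 1.5231, -0.0000], ω = ẑ
J2: z=[-0.8090, -0.5878, 0.0000] o=[0.2821, -0.3883, 0.0000] → [0.0172, -0.0237, 1.0866, -0.8090, -0.5878, 0.0000]
J3: z=[-0.3455, 0.4755, 0.8090] o=[0.5675, -0.7810, 0.3527] → [-0.1421, 0.6411, -0.4375, -0.3455, 0.4755, 0.8090]
J4: z=[-0.3455, 0.4755, 0.8090] o=[1.0345, -0.6530, 0.4769] → [-0.0975, 0.2203, -0.1712, -0.3455, 0.4755, 0.8090]
J5: z=[-0.8402, -0.5407, -0.0410] o=[0.8674, -0.3754, 0.2423] → [0.1282, -0.2551, 0.7364, -0.8402, -0.5407, -0.0410]
J6: z=[0.1623, -0.3230, 0.9324] o=[1.1985, -0.8725, 0.0125] → [-0.0262, 0.3094, 0.1117, 0.1623, -0.3230, 0.9324]
V = J·q̇ = [-0.3105, -0.5719, -1.1527, 1.3728, 0.6481, -0.3391]

-0.3105 -0.5719 -1.1527 1.3728 0.6481 -0.3391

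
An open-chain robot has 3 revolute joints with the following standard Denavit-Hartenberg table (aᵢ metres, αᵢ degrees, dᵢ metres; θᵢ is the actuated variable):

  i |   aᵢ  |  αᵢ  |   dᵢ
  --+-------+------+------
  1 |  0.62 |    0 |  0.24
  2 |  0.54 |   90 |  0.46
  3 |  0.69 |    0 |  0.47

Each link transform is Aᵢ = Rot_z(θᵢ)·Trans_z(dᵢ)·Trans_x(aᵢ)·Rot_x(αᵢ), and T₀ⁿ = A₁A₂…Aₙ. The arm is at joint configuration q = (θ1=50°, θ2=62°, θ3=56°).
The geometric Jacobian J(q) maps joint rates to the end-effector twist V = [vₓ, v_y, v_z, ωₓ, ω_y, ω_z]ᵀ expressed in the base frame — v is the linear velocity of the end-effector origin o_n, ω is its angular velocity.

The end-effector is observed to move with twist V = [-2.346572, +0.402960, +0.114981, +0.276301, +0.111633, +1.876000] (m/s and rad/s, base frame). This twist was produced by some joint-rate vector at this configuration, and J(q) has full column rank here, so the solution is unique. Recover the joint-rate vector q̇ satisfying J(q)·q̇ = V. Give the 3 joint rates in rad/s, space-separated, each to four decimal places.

0.9890 0.8870 0.2980

o_n = [0.4875, 1.5094, 1.2720]
J₁: ẑ×o_n = [-1.5094, 0.4875, 0.0000], ω = ẑ
J2: z=[0.0000, 0.0000, 1.0000] o=[0.3985, 0.4749, 0.2400] → [-1.0345, 0.0889, 0.0000, 0.0000, 0.0000, 1.0000]
J3: z=[0.9272, 0.3746, 0.0000] o=[0.1962, 0.9756, 0.7000] → [0.2143, -0.5304, 0.3858, 0.9272, 0.3746, 0.0000]
q̇ = J⁺·V = [0.9890, 0.8870, 0.2980]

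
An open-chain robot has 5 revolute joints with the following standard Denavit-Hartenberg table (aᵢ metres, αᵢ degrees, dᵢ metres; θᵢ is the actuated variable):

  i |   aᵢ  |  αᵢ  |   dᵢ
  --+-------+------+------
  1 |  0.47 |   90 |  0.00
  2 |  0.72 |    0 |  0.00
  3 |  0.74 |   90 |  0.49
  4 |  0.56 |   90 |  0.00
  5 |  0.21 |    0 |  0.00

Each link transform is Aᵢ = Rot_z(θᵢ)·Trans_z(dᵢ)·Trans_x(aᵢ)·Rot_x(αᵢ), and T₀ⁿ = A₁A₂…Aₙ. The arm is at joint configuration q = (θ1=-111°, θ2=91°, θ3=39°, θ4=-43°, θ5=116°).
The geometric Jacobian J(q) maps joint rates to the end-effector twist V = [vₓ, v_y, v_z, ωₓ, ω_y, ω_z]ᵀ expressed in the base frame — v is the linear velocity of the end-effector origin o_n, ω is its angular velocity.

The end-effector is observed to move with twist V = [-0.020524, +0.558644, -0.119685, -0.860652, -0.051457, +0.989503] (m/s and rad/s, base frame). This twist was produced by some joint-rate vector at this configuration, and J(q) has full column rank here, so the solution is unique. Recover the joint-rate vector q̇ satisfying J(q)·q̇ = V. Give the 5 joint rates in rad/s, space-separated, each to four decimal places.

0.4420 -0.1330 0.7140 0.6250 -0.2790

o_n = [-0.1260, 0.1486, 1.6703]
J₁: ẑ×o_n = [-0.1486, -0.1260, 0.0000], ω = ẑ
J2: z=[-0.9336, 0.3584, 0.0000] o=[-0.1684, -0.4388, 0.0000] → [0.5986, 1.5593, -0.5636, -0.9336, 0.3584, 0.0000]
J3: z=[-0.9336, 0.3584, 0.0000] o=[-0.1639, -0.4271, 0.7199] → [0.3406, 0.8872, -0.5511, -0.9336, 0.3584, 0.0000]
J4: z=[-0.2745, -0.7152, 0.6428] o=[-0.4509, 0.1926, 1.2868] → [-0.2460, 0.3142, 0.2445, -0.2745, -0.7152, 0.6428]
J5: z=[0.5257, -0.6714, -0.5224] o=[-0.0000, 0.3015, 1.6005] → [-0.1267, 0.0291, -0.1649, 0.5257, -0.6714, -0.5224]
q̇ = J⁺·V = [0.4420, -0.1330, 0.7140, 0.6250, -0.2790]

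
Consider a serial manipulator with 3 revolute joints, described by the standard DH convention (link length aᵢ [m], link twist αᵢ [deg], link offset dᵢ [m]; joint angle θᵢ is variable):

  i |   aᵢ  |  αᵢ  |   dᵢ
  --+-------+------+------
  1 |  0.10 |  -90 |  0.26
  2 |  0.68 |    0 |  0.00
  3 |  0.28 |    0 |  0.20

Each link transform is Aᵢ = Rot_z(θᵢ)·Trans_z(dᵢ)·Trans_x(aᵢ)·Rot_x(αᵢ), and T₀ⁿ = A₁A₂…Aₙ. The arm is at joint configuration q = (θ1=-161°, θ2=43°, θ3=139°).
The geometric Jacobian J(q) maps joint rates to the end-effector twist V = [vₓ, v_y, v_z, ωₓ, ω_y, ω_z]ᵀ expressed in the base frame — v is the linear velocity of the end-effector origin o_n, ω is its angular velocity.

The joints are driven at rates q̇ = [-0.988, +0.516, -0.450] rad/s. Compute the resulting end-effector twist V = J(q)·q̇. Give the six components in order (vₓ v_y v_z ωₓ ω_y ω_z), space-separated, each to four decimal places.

o_n = [-0.2351, -0.2925, -0.1940]
J₁: ẑ×o_n = [0.2925, -0.2351, 0.0000], ω = ẑ
J2: z=[0.3256, -0.9455, 0.0000] o=[-0.0946, -0.0326, 0.2600] → [0.4293, 0.1478, -0.2175, 0.3256, -0.9455, 0.0000]
J3: z=[0.3256, -0.9455, 0.0000] o=[-0.5648, -0.1945, -0.2038] → [-0.0092, -0.0032, 0.2798, 0.3256, -0.9455, 0.0000]
V = J·q̇ = [-0.0633, 0.3100, -0.2381, 0.0215, -0.0624, -0.9880]

-0.0633 0.3100 -0.2381 0.0215 -0.0624 -0.9880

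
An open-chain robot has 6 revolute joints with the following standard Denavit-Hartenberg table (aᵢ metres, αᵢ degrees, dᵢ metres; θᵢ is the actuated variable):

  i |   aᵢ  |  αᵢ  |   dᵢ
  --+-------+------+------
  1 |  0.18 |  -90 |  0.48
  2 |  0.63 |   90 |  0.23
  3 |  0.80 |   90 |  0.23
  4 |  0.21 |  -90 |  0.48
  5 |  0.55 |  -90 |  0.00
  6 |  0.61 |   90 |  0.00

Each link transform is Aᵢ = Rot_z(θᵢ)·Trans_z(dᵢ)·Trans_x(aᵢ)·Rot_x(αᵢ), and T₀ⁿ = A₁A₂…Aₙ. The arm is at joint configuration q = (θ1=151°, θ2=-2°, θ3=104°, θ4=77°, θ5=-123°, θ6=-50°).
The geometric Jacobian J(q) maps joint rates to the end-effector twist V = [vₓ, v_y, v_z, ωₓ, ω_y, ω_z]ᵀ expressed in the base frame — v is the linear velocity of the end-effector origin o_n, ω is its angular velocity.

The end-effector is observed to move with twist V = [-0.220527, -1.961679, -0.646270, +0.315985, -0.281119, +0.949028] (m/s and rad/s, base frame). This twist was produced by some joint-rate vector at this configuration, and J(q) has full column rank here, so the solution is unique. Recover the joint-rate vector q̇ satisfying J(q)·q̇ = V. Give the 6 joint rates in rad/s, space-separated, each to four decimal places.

o_n = [-2.1162, 0.2520, 0.5824]
J₁: ẑ×o_n = [-0.2520, -2.1162, 0.0000], ω = ẑ
J2: z=[-0.4848, -0.8746, 0.0000] o=[-0.1574, 0.0873, 0.4800] → [-0.0896, 0.0497, -1.7930, -0.4848, -0.8746, 0.0000]
J3: z=[0.0305, -0.0169, 0.9994] o=[-0.8196, 0.1913, 0.5020] → [-0.0620, -1.2982, -0.0201, 0.0305, -0.0169, 0.9994]
J4: z=[-0.9654, 0.2585, 0.0339] o=[-1.0198, -0.5852, 0.7251] → [-0.0652, -0.1749, -0.5248, -0.9654, 0.2585, 0.0339]
J5: z=[0.2592, 0.9373, 0.2330] o=[-1.4891, -0.5102, 0.9454] → [-0.5179, -0.0520, 0.7853, 0.2592, 0.9373, 0.2330]
J6: z=[-0.5497, -0.0552, 0.8335] o=[-1.9259, -0.3209, 0.6699] → [-0.4727, -0.2067, -0.3254, -0.5497, -0.0552, 0.8335]
q̇ = J⁺·V = [0.5870, 0.7010, 0.6780, -0.2720, 0.4130, -0.4830]

0.5870 0.7010 0.6780 -0.2720 0.4130 -0.4830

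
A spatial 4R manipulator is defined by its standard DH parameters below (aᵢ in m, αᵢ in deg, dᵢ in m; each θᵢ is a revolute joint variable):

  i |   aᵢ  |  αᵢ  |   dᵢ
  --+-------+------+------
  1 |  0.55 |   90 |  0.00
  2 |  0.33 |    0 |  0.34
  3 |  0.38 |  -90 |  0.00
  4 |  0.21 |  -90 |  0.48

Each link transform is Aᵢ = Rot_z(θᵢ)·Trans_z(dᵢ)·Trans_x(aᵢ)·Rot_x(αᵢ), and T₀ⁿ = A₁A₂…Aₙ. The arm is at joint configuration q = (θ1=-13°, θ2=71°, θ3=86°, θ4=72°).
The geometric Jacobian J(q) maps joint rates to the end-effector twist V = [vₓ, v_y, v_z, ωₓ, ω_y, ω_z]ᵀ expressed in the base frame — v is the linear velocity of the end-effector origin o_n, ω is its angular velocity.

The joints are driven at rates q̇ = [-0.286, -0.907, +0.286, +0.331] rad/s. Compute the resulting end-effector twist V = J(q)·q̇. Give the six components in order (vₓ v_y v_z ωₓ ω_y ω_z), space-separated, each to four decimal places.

0.1347 -0.0268 0.2475 0.0137 0.6342 -0.5907

o_n = [0.0273, -0.1503, 0.0440]
J₁: ẑ×o_n = [0.1503, 0.0273, -0.0000], ω = ẑ
J2: z=[-0.2250, -0.9744, 0.0000] o=[0.5359, -0.1237, 0.0000] → [-0.0429, 0.0099, -0.4896, -0.2250, -0.9744, 0.0000]
J3: z=[-0.2250, -0.9744, 0.0000] o=[0.5641, -0.4792, 0.3120] → [0.2611, -0.0603, -0.5971, -0.2250, -0.9744, 0.0000]
J4: z=[-0.3807, 0.0879, -0.9205] o=[0.2233, -0.4005, 0.4605] → [0.1937, 0.0219, -0.0780, -0.3807, 0.0879, -0.9205]
V = J·q̇ = [0.1347, -0.0268, 0.2475, 0.0137, 0.6342, -0.5907]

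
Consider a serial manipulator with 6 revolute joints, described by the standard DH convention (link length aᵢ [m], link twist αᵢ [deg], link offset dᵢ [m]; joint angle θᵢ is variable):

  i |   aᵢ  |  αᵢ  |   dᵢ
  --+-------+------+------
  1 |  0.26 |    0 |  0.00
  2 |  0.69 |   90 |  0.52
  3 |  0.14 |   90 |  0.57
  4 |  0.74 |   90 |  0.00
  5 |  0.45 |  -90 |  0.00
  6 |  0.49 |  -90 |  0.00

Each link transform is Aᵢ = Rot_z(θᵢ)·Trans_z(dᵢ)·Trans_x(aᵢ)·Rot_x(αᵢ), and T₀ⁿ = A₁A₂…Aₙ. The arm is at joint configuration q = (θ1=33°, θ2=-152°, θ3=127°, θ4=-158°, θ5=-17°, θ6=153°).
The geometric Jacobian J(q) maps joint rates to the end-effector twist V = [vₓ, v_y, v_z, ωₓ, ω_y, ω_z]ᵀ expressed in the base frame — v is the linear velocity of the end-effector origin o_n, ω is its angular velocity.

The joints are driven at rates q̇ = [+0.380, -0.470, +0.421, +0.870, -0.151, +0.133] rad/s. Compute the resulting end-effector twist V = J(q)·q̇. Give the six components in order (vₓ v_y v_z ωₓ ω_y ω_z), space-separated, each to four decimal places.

o_n = [-0.3249, -0.6694, 0.1386]
J₁: ẑ×o_n = [0.6694, -0.3249, 0.0000], ω = ẑ
J2: z=[0.0000, 0.0000, 1.0000] o=[0.2181, 0.1416, 0.0000] → [0.8110, -0.5430, 0.0000, 0.0000, 0.0000, 1.0000]
J3: z=[-0.8746, 0.4848, 0.0000] o=[-0.1165, -0.4619, 0.5200] → [-0.1849, -0.3336, 0.2825, -0.8746, 0.4848, 0.0000]
J4: z=[-0.3872, -0.6985, 0.6018] o=[-0.5742, -0.1118, 0.6318] → [0.6801, -0.0410, 0.3899, -0.3872, -0.6985, 0.6018]
J5: z=[-0.9202, 0.2523, -0.2992] o=[-0.5319, -0.6074, 0.0839] → [-0.0047, -0.0116, 0.0048, -0.9202, 0.2523, -0.2992]
J6: z=[-0.3536, -0.8638, 0.3590] o=[-0.4564, -0.8037, -0.3140] → [-0.4391, 0.2072, 0.0661, -0.3536, -0.8638, 0.3590]
V = J·q̇ = [0.3293, -0.0151, 0.4663, -0.6131, -0.5566, 0.5265]

0.3293 -0.0151 0.4663 -0.6131 -0.5566 0.5265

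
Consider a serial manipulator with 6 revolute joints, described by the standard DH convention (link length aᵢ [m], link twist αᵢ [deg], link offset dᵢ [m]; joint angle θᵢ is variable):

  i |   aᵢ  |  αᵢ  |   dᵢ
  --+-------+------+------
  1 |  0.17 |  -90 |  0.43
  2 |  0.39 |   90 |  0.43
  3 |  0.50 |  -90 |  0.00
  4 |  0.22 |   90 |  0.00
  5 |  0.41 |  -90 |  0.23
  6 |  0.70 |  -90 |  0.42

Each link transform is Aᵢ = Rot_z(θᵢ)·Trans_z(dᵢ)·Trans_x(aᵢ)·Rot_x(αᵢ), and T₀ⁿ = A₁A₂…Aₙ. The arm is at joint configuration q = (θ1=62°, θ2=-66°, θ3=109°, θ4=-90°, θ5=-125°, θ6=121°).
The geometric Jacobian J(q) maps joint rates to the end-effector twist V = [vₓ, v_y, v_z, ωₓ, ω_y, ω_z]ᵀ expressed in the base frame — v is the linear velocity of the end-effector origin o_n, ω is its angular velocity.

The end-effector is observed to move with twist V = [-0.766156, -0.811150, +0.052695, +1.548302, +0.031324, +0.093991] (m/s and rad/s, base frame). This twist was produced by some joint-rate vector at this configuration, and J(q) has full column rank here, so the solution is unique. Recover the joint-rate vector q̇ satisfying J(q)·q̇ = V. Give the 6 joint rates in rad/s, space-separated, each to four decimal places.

0.7930 -0.4460 -0.2200 0.0810 0.7490 -0.9200

o_n = [-1.2656, 0.4830, 0.9885]
J₁: ẑ×o_n = [-0.4830, -1.2656, 0.0000], ω = ẑ
J2: z=[-0.8829, 0.4695, 0.0000] o=[0.0798, 0.1501, 0.4300] → [0.2622, 0.4931, 0.3377, -0.8829, 0.4695, 0.0000]
J3: z=[-0.4289, -0.8066, 0.4067] o=[-0.2254, 0.4920, 0.7863] → [-0.1594, -0.3364, -0.8352, -0.4289, -0.8066, 0.4067]
J4: z=[0.1069, -0.4924, -0.8638] o=[-0.6739, 0.6555, 0.6376] → [-0.3218, 0.4736, -0.3098, 0.1069, -0.4924, -0.8638]
J5: z=[0.8970, -0.3270, 0.2974] o=[-0.7682, 0.4781, 0.7271] → [-0.0870, -0.3824, -0.1582, 0.8970, -0.3270, 0.2974]
J6: z=[-0.4126, -0.3783, 0.8286] o=[-0.4970, 0.7579, 0.9899] → [0.2283, -0.6375, -0.1773, -0.4126, -0.3783, 0.8286]
q̇ = J⁺·V = [0.7930, -0.4460, -0.2200, 0.0810, 0.7490, -0.9200]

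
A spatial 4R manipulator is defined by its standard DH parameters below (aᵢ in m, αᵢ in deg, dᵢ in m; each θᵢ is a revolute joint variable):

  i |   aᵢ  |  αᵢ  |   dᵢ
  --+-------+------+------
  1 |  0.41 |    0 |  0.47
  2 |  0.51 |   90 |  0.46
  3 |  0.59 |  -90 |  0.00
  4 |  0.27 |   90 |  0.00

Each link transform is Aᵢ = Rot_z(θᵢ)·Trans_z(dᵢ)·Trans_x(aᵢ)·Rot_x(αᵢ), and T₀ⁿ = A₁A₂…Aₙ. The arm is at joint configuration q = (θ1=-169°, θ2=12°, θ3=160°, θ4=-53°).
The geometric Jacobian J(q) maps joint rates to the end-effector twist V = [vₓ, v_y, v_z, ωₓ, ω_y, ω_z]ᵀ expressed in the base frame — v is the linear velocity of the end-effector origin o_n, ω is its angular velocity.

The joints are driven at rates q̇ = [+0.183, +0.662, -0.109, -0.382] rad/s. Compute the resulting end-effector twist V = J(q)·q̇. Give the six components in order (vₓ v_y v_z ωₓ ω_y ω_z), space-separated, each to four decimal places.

-0.3398 0.0244 0.0489 -0.0777 -0.1514 1.2040

o_n = [-0.3053, 0.1973, 1.1874]
J₁: ẑ×o_n = [-0.1973, -0.3053, 0.0000], ω = ẑ
J2: z=[0.0000, 0.0000, 1.0000] o=[-0.4025, -0.0782, 0.4700] → [-0.2755, 0.0972, 0.0000, 0.0000, 0.0000, 1.0000]
J3: z=[-0.3907, 0.9205, 0.0000] o=[-0.8719, -0.2775, 0.9300] → [0.2369, 0.1006, -0.7071, -0.3907, 0.9205, 0.0000]
J4: z=[0.3148, 0.1336, -0.9397] o=[-0.3616, -0.0609, 1.1318] → [0.2500, -0.0704, 0.0738, 0.3148, 0.1336, -0.9397]
V = J·q̇ = [-0.3398, 0.0244, 0.0489, -0.0777, -0.1514, 1.2040]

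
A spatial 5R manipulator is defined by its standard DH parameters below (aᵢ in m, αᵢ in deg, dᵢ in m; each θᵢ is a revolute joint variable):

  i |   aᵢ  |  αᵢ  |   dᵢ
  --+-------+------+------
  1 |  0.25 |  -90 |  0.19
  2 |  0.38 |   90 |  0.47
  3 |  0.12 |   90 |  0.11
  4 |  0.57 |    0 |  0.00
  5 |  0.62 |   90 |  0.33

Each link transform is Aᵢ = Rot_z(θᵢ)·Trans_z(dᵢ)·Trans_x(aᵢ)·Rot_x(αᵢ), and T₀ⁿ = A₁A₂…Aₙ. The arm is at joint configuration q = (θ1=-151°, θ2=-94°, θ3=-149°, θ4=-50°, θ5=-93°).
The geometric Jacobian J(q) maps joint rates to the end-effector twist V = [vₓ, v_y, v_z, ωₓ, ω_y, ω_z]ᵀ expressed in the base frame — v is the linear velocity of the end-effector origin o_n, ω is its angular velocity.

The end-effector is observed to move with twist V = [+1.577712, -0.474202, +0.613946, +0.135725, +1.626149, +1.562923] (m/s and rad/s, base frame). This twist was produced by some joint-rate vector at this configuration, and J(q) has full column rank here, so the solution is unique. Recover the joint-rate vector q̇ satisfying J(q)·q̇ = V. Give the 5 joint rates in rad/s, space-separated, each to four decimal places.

0.9340 -0.2070 0.8610 -0.8470 -0.4940

o_n = [-0.4487, -1.1147, 0.4558]
J₁: ẑ×o_n = [1.1147, -0.4487, 0.0000], ω = ẑ
J2: z=[0.4848, -0.8746, 0.0000] o=[-0.2187, -0.1212, 0.1900] → [-0.2325, -0.1289, -0.6829, 0.4848, -0.8746, 0.0000]
J3: z=[0.8725, 0.4836, -0.0698] o=[0.0324, -0.5194, 0.5691] → [-0.0963, 0.1324, -0.2867, 0.8725, 0.4836, -0.0698]
J4: z=[0.3841, -0.7671, -0.5138] o=[0.0921, -0.4156, 0.4588] → [-0.3569, 0.2790, -0.6834, 0.3841, -0.7671, -0.5138]
J5: z=[0.3841, -0.7671, -0.5138] o=[-0.3995, -0.4724, 0.1760] → [-0.5447, -0.0822, -0.2845, 0.3841, -0.7671, -0.5138]
q̇ = J⁺·V = [0.9340, -0.2070, 0.8610, -0.8470, -0.4940]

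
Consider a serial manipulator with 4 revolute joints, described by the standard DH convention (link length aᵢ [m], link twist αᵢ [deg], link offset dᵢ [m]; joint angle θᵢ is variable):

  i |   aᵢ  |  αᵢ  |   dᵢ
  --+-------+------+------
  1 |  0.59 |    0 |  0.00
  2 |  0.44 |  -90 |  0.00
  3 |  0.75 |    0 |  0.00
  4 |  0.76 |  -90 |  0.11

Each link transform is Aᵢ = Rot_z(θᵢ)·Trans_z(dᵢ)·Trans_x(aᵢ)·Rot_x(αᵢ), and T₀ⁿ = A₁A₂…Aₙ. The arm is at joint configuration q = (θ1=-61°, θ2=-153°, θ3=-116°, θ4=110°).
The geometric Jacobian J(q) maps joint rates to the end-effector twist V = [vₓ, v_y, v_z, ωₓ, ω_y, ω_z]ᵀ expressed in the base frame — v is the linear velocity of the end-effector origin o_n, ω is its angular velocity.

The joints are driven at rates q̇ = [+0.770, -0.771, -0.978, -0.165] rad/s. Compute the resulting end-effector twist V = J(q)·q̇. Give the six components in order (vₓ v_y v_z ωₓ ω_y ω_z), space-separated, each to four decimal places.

1.0196 -0.1984 0.5424 0.6392 0.9476 -0.0010

o_n = [-0.4943, -0.1224, 0.7535]
J₁: ẑ×o_n = [0.1224, -0.4943, 0.0000], ω = ẑ
J2: z=[0.0000, 0.0000, 1.0000] o=[0.2860, -0.5160, 0.0000] → [-0.3937, -0.7803, 0.0000, 0.0000, 0.0000, 1.0000]
J3: z=[-0.5592, -0.8290, 0.0000] o=[-0.0787, -0.2700, 0.0000] → [-0.6247, 0.4214, -0.4271, -0.5592, -0.8290, 0.0000]
J4: z=[-0.5592, -0.8290, 0.0000] o=[0.1938, -0.4538, 0.6741] → [-0.0659, 0.0444, -0.7558, -0.5592, -0.8290, 0.0000]
V = J·q̇ = [1.0196, -0.1984, 0.5424, 0.6392, 0.9476, -0.0010]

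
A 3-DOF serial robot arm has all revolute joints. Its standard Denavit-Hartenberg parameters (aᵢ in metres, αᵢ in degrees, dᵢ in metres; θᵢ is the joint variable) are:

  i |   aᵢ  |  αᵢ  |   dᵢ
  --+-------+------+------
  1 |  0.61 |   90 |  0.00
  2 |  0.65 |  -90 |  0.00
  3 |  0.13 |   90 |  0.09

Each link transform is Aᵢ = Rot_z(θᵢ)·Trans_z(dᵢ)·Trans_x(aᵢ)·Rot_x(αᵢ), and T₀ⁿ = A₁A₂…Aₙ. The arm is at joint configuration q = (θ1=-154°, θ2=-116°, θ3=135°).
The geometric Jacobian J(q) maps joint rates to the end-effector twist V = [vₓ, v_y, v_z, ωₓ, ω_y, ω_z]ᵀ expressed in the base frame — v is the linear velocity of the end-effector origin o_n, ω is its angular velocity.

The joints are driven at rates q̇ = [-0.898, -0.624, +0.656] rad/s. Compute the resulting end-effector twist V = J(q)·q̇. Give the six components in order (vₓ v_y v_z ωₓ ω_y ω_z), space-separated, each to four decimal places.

o_n = [-0.3608, -0.2782, -0.5410]
J₁: ẑ×o_n = [0.2782, -0.3608, 0.0000], ω = ẑ
J2: z=[-0.4384, 0.8988, 0.0000] o=[-0.5483, -0.2674, 0.0000] → [-0.4863, -0.2372, -0.1638, -0.4384, 0.8988, 0.0000]
J3: z=[-0.8078, -0.3940, -0.4384] o=[-0.2922, -0.1425, -0.5842] → [-0.0765, 0.0650, 0.0826, -0.8078, -0.3940, -0.4384]
V = J·q̇ = [0.0034, 0.5146, 0.1564, -0.2564, -0.8193, -1.1856]

0.0034 0.5146 0.1564 -0.2564 -0.8193 -1.1856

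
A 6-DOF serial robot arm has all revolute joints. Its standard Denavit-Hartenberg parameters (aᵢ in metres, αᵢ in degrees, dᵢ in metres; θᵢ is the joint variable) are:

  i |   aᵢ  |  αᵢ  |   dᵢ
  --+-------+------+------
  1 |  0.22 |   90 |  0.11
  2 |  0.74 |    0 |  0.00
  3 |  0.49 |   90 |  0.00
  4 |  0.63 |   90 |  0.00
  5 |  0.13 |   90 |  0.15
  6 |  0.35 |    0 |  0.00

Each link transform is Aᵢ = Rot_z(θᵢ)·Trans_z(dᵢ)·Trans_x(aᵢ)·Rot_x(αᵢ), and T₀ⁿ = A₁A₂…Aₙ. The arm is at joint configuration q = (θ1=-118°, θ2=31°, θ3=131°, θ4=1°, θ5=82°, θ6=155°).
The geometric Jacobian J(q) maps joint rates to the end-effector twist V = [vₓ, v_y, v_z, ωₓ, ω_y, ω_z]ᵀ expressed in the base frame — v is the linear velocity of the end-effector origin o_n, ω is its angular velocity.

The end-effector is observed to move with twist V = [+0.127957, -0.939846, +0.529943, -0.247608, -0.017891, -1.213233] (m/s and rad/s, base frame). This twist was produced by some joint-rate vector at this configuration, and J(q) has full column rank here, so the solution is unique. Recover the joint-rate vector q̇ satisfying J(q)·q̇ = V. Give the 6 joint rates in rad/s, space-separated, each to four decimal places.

o_n = [0.3702, 0.0843, 0.6544]
J₁: ẑ×o_n = [-0.0843, 0.3702, 0.0000], ω = ẑ
J2: z=[-0.8829, 0.4695, 0.0000] o=[-0.1033, -0.1942, 0.1100] → [0.2556, 0.4807, -0.4682, -0.8829, 0.4695, 0.0000]
J3: z=[-0.8829, 0.4695, 0.0000] o=[-0.4011, -0.7543, 0.4911] → [0.0767, 0.1442, -1.1025, -0.8829, 0.4695, 0.0000]
J4: z=[-0.1451, -0.2728, 0.9511] o=[-0.1823, -0.3428, 0.6425] → [-0.4095, 0.5272, 0.0888, -0.1451, -0.2728, 0.9511]
J5: z=[0.8906, -0.4547, 0.0054] o=[0.0893, 0.1913, 0.8372] → [0.0837, 0.1643, 0.0325, 0.8906, -0.4547, 0.0054]
J6: z=[0.4470, 0.8775, 0.1736] o=[0.2120, 0.1033, 0.9660] → [-0.2701, 0.1668, -0.1474, 0.4470, 0.8775, 0.1736]
q̇ = J⁺·V = [-0.7080, -0.3670, -0.3550, -0.4770, -0.9370, -0.2680]

-0.7080 -0.3670 -0.3550 -0.4770 -0.9370 -0.2680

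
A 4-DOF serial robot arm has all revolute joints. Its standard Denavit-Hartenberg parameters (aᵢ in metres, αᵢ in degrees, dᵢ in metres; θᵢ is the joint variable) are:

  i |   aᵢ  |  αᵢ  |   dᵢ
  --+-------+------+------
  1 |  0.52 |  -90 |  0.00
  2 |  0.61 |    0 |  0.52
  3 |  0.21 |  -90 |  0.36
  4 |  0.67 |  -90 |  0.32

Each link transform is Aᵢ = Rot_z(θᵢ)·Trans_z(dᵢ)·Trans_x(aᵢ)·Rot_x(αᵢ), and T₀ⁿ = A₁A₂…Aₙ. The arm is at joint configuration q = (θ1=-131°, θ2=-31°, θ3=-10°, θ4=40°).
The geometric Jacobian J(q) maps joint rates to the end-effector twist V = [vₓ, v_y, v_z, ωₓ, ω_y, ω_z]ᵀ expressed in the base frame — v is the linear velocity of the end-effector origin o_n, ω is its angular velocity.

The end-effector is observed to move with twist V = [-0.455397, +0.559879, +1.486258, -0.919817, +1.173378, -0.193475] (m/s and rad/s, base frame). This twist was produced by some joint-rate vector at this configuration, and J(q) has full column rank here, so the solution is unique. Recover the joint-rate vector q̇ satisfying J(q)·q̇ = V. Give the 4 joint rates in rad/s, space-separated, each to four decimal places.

-0.5180 -0.4940 -0.9700 -0.4300

o_n = [-0.8409, -1.6523, 0.5472]
J₁: ẑ×o_n = [1.6523, -0.8409, 0.0000], ω = ẑ
J2: z=[0.7547, -0.6561, 0.0000] o=[-0.3412, -0.3924, 0.0000] → [-0.3590, -0.4129, -1.2787, 0.7547, -0.6561, 0.0000]
J3: z=[0.7547, -0.6561, 0.0000] o=[-0.2917, -1.1282, 0.3142] → [-0.1529, -0.1758, -0.7558, 0.7547, -0.6561, 0.0000]
J4: z=[-0.4304, -0.4951, -0.7547] o=[-0.1240, -1.4840, 0.4519] → [-0.1741, 0.5820, -0.2825, -0.4304, -0.4951, -0.7547]
q̇ = J⁺·V = [-0.5180, -0.4940, -0.9700, -0.4300]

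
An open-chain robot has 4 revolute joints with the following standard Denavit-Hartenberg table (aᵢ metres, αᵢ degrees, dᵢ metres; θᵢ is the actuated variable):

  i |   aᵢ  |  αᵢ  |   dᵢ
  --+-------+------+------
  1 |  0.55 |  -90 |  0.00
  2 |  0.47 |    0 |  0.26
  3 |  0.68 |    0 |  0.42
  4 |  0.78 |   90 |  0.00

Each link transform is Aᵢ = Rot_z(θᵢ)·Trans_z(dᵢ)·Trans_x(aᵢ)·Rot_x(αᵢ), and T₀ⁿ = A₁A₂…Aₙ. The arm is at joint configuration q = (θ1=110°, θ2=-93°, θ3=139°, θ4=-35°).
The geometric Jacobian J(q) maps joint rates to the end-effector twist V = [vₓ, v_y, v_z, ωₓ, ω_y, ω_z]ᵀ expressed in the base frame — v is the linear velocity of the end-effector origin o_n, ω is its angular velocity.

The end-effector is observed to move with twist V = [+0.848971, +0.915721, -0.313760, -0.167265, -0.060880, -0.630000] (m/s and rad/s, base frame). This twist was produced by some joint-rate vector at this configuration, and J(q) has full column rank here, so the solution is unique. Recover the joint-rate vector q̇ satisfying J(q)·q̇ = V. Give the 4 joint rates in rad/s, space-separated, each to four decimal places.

o_n = [-1.2421, 1.4245, -0.1686]
J₁: ẑ×o_n = [-1.4245, -1.2421, 0.0000], ω = ẑ
J2: z=[-0.9397, -0.3420, 0.0000] o=[-0.1881, 0.5168, 0.0000] → [0.0577, -0.1585, -1.2134, -0.9397, -0.3420, 0.0000]
J3: z=[-0.9397, -0.3420, 0.0000] o=[-0.4240, 0.4048, 0.4694] → [0.2182, -0.5995, -1.2380, -0.9397, -0.3420, 0.0000]
J4: z=[-0.9397, -0.3420, 0.0000] o=[-0.9802, 0.7050, -0.0198] → [0.0509, -0.1399, -0.7657, -0.9397, -0.3420, 0.0000]
q̇ = J⁺·V = [-0.6300, 0.7930, -0.3760, -0.2390]

-0.6300 0.7930 -0.3760 -0.2390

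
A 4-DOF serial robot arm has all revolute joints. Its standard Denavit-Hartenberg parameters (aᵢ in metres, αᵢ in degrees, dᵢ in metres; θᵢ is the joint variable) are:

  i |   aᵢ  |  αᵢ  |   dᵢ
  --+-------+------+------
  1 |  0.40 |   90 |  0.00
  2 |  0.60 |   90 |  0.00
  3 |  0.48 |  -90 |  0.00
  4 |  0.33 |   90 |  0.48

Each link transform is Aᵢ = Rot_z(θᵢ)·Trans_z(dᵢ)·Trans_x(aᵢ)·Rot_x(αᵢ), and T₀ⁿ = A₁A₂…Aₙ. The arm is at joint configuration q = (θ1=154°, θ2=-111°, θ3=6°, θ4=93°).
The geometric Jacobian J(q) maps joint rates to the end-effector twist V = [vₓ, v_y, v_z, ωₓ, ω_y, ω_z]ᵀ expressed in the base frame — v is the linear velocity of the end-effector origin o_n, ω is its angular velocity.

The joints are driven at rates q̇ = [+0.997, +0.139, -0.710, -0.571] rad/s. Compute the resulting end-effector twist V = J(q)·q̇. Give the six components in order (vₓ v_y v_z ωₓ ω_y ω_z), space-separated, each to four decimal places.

-0.7015 -0.3433 -0.5343 -0.7645 -0.1043 0.6868

o_n = [-0.0802, 0.6241, -1.0610]
J₁: ẑ×o_n = [-0.6241, -0.0802, 0.0000], ω = ẑ
J2: z=[0.4384, 0.8988, 0.0000] o=[-0.3595, 0.1753, 0.0000] → [-0.9537, 0.4651, -0.0543, 0.4384, 0.8988, 0.0000]
J3: z=[0.8391, -0.4093, 0.3584] o=[-0.1663, 0.0811, -0.5601] → [0.0104, 0.4511, 0.4908, 0.8391, -0.4093, 0.3584]
J4: z=[0.4023, 0.9103, 0.0976] o=[0.0095, 0.0512, -1.0058] → [-0.1062, 0.0135, 0.3122, 0.4023, 0.9103, 0.0976]
V = J·q̇ = [-0.7015, -0.3433, -0.5343, -0.7645, -0.1043, 0.6868]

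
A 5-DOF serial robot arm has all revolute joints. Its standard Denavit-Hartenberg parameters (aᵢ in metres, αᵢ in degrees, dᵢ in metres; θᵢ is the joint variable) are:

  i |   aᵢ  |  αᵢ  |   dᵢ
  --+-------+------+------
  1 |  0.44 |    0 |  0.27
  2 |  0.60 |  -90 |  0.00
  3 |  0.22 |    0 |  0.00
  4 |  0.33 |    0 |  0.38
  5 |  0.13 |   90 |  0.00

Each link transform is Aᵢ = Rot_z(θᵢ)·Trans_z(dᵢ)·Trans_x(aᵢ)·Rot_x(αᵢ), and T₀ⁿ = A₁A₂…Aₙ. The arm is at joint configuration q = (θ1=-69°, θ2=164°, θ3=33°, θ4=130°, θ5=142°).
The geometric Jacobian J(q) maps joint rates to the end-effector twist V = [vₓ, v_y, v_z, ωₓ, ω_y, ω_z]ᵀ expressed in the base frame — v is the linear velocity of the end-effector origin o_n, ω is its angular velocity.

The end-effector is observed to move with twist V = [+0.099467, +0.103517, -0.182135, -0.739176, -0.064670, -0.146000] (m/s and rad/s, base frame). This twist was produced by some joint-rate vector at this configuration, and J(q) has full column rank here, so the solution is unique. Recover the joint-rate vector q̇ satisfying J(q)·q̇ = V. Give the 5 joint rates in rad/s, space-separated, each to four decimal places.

o_n = [-0.2682, 0.0975, 0.1602]
J₁: ẑ×o_n = [-0.0975, -0.2682, 0.0000], ω = ẑ
J2: z=[0.0000, 0.0000, 1.0000] o=[0.1577, -0.4108, 0.2700] → [-0.5083, -0.4259, 0.0000, 0.0000, 0.0000, 1.0000]
J3: z=[-0.9962, -0.0872, 0.0000] o=[0.1054, 0.1869, 0.2700] → [0.0096, -0.1094, 0.0565, -0.9962, -0.0872, 0.0000]
J4: z=[-0.9962, -0.0872, 0.0000] o=[0.0893, 0.3707, 0.1502] → [-0.0009, 0.0100, 0.2410, -0.9962, -0.0872, 0.0000]
J5: z=[-0.9962, -0.0872, 0.0000] o=[-0.2617, 0.0232, 0.0537] → [-0.0093, 0.1061, -0.0746, -0.9962, -0.0872, 0.0000]
q̇ = J⁺·V = [0.0680, -0.2140, 0.4940, -0.6070, 0.8550]

0.0680 -0.2140 0.4940 -0.6070 0.8550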